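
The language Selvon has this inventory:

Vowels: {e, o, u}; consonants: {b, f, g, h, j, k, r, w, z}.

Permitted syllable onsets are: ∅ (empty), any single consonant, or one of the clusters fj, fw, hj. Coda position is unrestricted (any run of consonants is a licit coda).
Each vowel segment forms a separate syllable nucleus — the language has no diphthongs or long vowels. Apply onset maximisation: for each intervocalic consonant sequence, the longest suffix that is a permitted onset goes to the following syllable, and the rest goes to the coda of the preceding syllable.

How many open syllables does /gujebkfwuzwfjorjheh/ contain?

1

The vowels are u, e, u, o, e — 5 nuclei, so 5 syllables.
V1 /u/ – V2 /e/: just /j/ — single C goes to the following onset.
V2 /e/ – V3 /u/: /bkfw/; trying suffixes from longest down, /fw/ is the first permitted one, so coda /bk/ | onset /fw/.
V3 /u/ – V4 /o/: cluster /zwfj/ — the longest permitted-onset suffix is /fj/; onset = /fj/, preceding coda = /zw/.
V4 /o/ – V5 /e/: /rjh/ splits as /rj/ + /h/ (/h/ is the longest suffix that is a licit onset).
So the parse is gu.jebk.fwuzw.fjorj.heh.
Classifying each syllable: /gu/ (open), /jebk/ (closed), /fwuzw/ (closed), /fjorj/ (closed), /heh/ (closed).
Open syllables: 1.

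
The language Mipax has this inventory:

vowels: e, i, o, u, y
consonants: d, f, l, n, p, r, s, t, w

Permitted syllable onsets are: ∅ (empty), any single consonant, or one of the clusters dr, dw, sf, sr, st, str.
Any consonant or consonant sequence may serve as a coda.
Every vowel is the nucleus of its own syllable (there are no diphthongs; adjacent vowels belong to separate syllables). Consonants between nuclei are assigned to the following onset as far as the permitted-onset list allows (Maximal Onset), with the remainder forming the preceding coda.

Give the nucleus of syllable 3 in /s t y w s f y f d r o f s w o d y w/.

o

Nuclei (vowels): y, y, o, o, y → 5 syllables.
The third nucleus (vowel 3 from the left) is /o/.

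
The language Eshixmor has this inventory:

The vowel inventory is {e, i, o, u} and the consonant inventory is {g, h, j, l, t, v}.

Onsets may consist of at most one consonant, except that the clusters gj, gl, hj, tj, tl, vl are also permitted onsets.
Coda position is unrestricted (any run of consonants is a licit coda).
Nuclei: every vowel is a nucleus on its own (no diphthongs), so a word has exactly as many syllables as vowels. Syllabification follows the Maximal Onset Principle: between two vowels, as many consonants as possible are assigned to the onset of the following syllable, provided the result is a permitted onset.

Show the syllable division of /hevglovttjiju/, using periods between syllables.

Nuclei (vowels): e, o, i, u → 4 syllables.
V1 /e/ – V2 /o/: cluster /vgl/ — the longest permitted-onset suffix is /gl/; onset = /gl/, preceding coda = /v/.
V2 /o/ – V3 /i/: /vttj/ — longest licit onset from the right is /tj/, leaving /vt/ as coda.
V3 /i/ – V4 /u/: /j/ → onset of the next syllable (single consonants are always licit onsets).

hev.glovt.tji.ju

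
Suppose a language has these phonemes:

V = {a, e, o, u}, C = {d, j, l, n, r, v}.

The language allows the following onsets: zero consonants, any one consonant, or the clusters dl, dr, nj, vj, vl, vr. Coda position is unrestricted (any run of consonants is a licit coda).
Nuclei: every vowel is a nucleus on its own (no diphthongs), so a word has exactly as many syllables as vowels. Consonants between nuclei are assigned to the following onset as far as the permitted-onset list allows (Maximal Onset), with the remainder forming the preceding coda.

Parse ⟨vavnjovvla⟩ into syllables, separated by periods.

Nuclei (vowels): a, o, a → 3 syllables.
V1 /a/ – V2 /o/: /vnj/; trying suffixes from longest down, /nj/ is the first permitted one, so coda /v/ | onset /nj/.
V2 /o/ – V3 /a/: /vvl/; trying suffixes from longest down, /vl/ is the first permitted one, so coda /v/ | onset /vl/.

vav.njov.vla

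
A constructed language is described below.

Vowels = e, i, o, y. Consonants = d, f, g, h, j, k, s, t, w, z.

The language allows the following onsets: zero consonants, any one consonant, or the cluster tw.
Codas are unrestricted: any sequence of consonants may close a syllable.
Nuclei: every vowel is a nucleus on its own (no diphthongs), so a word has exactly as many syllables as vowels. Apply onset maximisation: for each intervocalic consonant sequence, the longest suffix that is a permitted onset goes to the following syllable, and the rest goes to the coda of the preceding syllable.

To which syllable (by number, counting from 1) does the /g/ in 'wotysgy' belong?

Vowels present: o, y, y; each is a nucleus, giving 3 syllables.
Between /o/ (V1) and /y/ (V2): /t/ → onset of the next syllable (single consonants are always licit onsets).
Between /y/ (V2) and /y/ (V3): /sg/ — longest licit onset from the right is /g/, leaving /s/ as coda.
Result: wo.tys.gy.
The /g/ is in the onset of syllable 3 (/gy/).

3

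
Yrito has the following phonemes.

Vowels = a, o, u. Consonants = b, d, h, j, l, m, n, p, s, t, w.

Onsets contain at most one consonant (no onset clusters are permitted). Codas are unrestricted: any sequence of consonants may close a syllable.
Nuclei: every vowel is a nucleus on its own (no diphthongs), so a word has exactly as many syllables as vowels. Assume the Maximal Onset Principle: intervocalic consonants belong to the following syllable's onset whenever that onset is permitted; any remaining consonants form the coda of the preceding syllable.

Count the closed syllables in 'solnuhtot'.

Nuclei (vowels): o, u, o → 3 syllables.
σ1/σ2 boundary: /ln/; trying suffixes from longest down, /n/ is the first permitted one, so coda /l/ | onset /n/.
σ2/σ3 boundary: cluster /ht/ — the longest permitted-onset suffix is /t/; onset = /t/, preceding coda = /h/.
Putting it together: sol.nuh.tot.
Classifying each syllable: /sol/ (closed), /nuh/ (closed), /tot/ (closed).
Closed syllables: 3.

3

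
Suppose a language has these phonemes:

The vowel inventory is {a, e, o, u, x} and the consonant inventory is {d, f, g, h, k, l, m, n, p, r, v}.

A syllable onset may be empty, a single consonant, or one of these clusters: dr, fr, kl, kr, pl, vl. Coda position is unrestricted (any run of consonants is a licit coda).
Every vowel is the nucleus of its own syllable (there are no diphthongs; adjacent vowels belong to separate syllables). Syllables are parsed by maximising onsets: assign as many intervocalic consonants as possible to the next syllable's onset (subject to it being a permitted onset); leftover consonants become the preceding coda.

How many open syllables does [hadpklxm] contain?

Nuclei (vowels): a, x → 2 syllables.
Between /a/ (V1) and /x/ (V2): cluster /dpkl/ — the longest permitted-onset suffix is /kl/; onset = /kl/, preceding coda = /dp/.
Syllabification: hadp.klxm.
Classifying each syllable: /hadp/ (closed), /klxm/ (closed).
Open syllables: 0.

0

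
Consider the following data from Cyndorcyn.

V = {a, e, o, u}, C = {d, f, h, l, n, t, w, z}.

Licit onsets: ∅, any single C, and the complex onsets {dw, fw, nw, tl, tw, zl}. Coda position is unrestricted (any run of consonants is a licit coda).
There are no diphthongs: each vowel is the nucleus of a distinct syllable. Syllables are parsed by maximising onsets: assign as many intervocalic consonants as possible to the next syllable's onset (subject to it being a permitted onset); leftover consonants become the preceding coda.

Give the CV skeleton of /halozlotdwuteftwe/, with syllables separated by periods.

CV.CV.CCVC.CCV.CVC.CCV

Vowels present: a, o, o, u, e, e; each is a nucleus, giving 6 syllables.
σ1/σ2 boundary: /l/ is a single consonant, so it becomes the next onset.
σ2/σ3 boundary: /zl/ — entire cluster is a permitted onset → onset /zl/, coda ∅.
σ3/σ4 boundary: /tdw/; trying suffixes from longest down, /dw/ is the first permitted one, so coda /t/ | onset /dw/.
σ4/σ5 boundary: /t/ → onset of the next syllable (single consonants are always licit onsets).
σ5/σ6 boundary: /ftw/ — longest licit onset from the right is /tw/, leaving /f/ as coda.
So the parse is ha.lo.zlot.dwu.tef.twe.
Mapping each syllable to C/V: /ha/ → CV, /lo/ → CV, /zlot/ → CCVC, /dwu/ → CCV, /tef/ → CVC, /twe/ → CCV.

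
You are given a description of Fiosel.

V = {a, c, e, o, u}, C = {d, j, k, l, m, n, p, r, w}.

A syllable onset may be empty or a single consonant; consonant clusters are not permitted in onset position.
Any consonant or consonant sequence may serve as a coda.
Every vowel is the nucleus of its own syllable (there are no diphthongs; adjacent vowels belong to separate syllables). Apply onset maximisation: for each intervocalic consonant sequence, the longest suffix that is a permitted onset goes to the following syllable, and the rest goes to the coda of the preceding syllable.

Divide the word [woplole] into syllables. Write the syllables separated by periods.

Vowels present: o, o, e; each is a nucleus, giving 3 syllables.
σ1/σ2 boundary: /pl/ — longest licit onset from the right is /l/, leaving /p/ as coda.
σ2/σ3 boundary: /l/ → onset of the next syllable (single consonants are always licit onsets).

wop.lo.le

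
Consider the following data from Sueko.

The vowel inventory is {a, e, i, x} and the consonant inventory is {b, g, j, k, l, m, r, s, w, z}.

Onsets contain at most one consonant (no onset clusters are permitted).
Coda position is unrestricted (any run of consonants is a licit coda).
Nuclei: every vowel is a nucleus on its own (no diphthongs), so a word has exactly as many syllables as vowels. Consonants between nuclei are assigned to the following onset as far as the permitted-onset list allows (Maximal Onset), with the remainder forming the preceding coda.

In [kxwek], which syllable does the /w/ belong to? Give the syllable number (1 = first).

2

Nuclei (vowels): x, e → 2 syllables.
Between /x/ (V1) and /e/ (V2): /w/ → onset of the next syllable (single consonants are always licit onsets).
Result: kx.wek.
The /w/ is in the onset of syllable 2 (/wek/).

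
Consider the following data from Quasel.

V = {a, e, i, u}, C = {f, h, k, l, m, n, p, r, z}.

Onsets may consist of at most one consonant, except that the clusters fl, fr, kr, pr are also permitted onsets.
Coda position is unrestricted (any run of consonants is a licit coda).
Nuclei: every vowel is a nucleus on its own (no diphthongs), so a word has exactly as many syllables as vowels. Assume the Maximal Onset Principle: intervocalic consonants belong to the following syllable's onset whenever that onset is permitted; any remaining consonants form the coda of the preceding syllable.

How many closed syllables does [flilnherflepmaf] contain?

4

The vowels are i, e, e, a — 4 nuclei, so 4 syllables.
/i…e/ gap (V1→V2): /lnh/ splits as /ln/ + /h/ (/h/ is the longest suffix that is a licit onset).
/e…e/ gap (V2→V3): /rfl/ splits as /r/ + /fl/ (/fl/ is the longest suffix that is a licit onset).
/e…a/ gap (V3→V4): /pm/ — longest licit onset from the right is /m/, leaving /p/ as coda.
Syllabification: fliln.her.flep.maf.
Classifying each syllable: /fliln/ (closed), /her/ (closed), /flep/ (closed), /maf/ (closed).
Closed syllables: 4.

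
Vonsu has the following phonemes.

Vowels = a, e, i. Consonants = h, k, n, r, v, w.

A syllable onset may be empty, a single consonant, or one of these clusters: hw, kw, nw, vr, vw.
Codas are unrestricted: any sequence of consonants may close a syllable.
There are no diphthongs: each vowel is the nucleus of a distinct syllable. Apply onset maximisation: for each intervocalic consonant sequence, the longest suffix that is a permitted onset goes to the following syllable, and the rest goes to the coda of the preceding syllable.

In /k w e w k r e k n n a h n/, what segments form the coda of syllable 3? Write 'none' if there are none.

hn

Vowels present: e, e, a; each is a nucleus, giving 3 syllables.
σ1/σ2 boundary: /wkr/ — longest licit onset from the right is /r/, leaving /wk/ as coda.
σ2/σ3 boundary: /knn/ splits as /kn/ + /n/ (/n/ is the longest suffix that is a licit onset).
So the parse is kwewk.rekn.nahn.
Syllable 3 is /nahn/: onset /n/, nucleus /a/, coda /hn/.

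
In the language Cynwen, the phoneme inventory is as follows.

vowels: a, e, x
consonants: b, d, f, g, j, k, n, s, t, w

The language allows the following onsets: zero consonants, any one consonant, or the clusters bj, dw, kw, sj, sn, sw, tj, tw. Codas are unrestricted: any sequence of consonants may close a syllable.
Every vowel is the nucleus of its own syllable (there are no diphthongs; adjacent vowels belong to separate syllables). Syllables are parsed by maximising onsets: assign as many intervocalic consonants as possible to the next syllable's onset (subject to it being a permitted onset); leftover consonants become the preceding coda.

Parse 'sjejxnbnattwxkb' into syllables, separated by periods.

The vowels are e, x, a, x — 4 nuclei, so 4 syllables.
/e…x/ gap (V1→V2): just /j/ — single C goes to the following onset.
/x…a/ gap (V2→V3): /nbn/; trying suffixes from longest down, /n/ is the first permitted one, so coda /nb/ | onset /n/.
/a…x/ gap (V3→V4): /ttw/ — longest licit onset from the right is /tw/, leaving /t/ as coda.

sje.jxnb.nat.twxkb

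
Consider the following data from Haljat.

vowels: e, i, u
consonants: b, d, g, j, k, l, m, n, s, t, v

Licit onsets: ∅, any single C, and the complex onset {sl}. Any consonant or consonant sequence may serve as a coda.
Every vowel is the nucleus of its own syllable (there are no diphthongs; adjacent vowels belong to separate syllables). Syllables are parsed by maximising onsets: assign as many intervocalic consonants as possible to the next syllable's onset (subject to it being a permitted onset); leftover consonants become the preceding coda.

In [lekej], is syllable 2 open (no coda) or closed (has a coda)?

closed

Vowels present: e, e; each is a nucleus, giving 2 syllables.
V1 /e/ – V2 /e/: /k/ → onset of the next syllable (single consonants are always licit onsets).
Syllabification: le.kej.
Syllable 2 is /kej/ with coda /j/, so it is closed.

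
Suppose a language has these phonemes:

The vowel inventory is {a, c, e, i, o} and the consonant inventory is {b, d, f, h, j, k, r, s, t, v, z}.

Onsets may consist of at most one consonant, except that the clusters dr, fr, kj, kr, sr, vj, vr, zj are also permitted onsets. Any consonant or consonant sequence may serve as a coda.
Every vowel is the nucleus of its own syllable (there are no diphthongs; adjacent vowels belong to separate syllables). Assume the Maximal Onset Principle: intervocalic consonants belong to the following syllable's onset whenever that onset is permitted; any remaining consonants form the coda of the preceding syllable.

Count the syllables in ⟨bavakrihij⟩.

The vowels are a, a, i, i — 4 nuclei, so 4 syllables.

4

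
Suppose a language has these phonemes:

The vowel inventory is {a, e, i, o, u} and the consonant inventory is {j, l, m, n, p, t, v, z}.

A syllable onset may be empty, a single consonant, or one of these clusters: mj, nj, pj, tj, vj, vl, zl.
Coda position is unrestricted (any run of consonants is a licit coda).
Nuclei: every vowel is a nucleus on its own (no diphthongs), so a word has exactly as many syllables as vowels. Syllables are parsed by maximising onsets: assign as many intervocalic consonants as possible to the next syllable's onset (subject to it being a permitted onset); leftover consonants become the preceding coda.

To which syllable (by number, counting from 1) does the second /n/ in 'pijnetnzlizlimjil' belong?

The vowels are i, e, i, i, i — 5 nuclei, so 5 syllables.
Between /i/ (V1) and /e/ (V2): /jn/ — longest licit onset from the right is /n/, leaving /j/ as coda.
Between /e/ (V2) and /i/ (V3): /tnzl/ — longest licit onset from the right is /zl/, leaving /tn/ as coda.
Between /i/ (V3) and /i/ (V4): /zl/ — entire cluster is a permitted onset → onset /zl/, coda ∅.
Between /i/ (V4) and /i/ (V5): /mj/ is a licit onset in full, so it all attaches to the next syllable.
Syllabification: pij.netn.zli.zli.mjil.
The second /n/ is in the coda of syllable 2 (/netn/).

2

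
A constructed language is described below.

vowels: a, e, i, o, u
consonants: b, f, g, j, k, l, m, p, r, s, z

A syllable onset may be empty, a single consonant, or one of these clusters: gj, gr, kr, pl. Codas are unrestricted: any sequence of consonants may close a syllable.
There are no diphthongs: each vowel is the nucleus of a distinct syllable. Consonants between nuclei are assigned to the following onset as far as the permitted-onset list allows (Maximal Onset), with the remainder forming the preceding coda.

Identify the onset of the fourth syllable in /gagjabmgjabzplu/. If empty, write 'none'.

The vowels are a, a, a, u — 4 nuclei, so 4 syllables.
σ1/σ2 boundary: cluster /gj/ — /gj/ is itself a permitted onset, so the whole cluster goes right; preceding coda = ∅.
σ2/σ3 boundary: /bmgj/; trying suffixes from longest down, /gj/ is the first permitted one, so coda /bm/ | onset /gj/.
σ3/σ4 boundary: /bzpl/ — longest licit onset from the right is /pl/, leaving /bz/ as coda.
Putting it together: ga.gjabm.gjabz.plu.
Syllable 4 is /plu/: onset /pl/, nucleus /u/, coda ∅.

pl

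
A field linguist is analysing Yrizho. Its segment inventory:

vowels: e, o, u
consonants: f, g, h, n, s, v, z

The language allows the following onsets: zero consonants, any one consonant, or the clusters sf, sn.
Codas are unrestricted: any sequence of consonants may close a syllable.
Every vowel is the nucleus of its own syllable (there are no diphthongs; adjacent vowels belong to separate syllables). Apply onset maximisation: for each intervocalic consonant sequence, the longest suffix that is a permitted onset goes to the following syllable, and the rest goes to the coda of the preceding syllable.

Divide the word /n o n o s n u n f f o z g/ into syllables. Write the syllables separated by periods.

Nuclei (vowels): o, o, u, o → 4 syllables.
σ1/σ2 boundary: just /n/ — single C goes to the following onset.
σ2/σ3 boundary: /sn/ — entire cluster is a permitted onset → onset /sn/, coda ∅.
σ3/σ4 boundary: cluster /nff/ — the longest permitted-onset suffix is /f/; onset = /f/, preceding coda = /nf/.

no.no.snunf.fozg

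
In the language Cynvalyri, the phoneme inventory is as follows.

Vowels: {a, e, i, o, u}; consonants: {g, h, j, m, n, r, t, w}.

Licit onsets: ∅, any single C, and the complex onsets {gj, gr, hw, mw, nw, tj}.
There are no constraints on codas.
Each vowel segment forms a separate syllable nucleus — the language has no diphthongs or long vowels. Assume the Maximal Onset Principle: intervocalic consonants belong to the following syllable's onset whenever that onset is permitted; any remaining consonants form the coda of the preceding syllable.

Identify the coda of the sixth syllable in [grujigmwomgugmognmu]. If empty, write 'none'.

Vowels present: u, i, o, u, o, u; each is a nucleus, giving 6 syllables.
Between /u/ (V1) and /i/ (V2): /j/ → onset of the next syllable (single consonants are always licit onsets).
Between /i/ (V2) and /o/ (V3): cluster /gmw/ — the longest permitted-onset suffix is /mw/; onset = /mw/, preceding coda = /g/.
Between /o/ (V3) and /u/ (V4): cluster /mg/ — the longest permitted-onset suffix is /g/; onset = /g/, preceding coda = /m/.
Between /u/ (V4) and /o/ (V5): /gm/ — longest licit onset from the right is /m/, leaving /g/ as coda.
Between /o/ (V5) and /u/ (V6): /gnm/ — longest licit onset from the right is /m/, leaving /gn/ as coda.
Result: gru.jig.mwom.gug.mogn.mu.
Syllable 6 is /mu/: onset /m/, nucleus /u/, coda ∅.

none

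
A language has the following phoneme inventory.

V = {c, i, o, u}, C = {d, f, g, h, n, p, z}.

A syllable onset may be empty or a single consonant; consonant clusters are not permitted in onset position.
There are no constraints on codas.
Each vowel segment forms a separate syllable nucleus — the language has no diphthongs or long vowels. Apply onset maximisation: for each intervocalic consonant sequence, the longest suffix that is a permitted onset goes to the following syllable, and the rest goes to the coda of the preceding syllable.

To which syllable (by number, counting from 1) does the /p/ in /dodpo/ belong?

2

Nuclei (vowels): o, o → 2 syllables.
V1 /o/ – V2 /o/: /dp/ splits as /d/ + /p/ (/p/ is the longest suffix that is a licit onset).
Putting it together: dod.po.
The /p/ is in the onset of syllable 2 (/po/).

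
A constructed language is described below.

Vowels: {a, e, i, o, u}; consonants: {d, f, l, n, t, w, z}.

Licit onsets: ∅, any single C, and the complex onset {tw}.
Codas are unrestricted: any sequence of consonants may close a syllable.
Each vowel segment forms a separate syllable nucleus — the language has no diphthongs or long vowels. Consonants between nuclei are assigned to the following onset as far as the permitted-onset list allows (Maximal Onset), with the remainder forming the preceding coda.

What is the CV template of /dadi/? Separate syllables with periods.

Nuclei (vowels): a, i → 2 syllables.
/a…i/ gap (V1→V2): /d/ is a single consonant, so it becomes the next onset.
Putting it together: da.di.
Mapping each syllable to C/V: /da/ → CV, /di/ → CV.

CV.CV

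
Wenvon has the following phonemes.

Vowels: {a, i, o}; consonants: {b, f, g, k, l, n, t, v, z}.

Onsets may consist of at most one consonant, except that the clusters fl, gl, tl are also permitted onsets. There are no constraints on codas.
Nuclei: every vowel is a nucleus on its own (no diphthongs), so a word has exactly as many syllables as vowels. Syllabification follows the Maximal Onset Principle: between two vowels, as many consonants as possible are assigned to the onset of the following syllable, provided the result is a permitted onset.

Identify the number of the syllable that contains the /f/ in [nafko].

1

Vowels present: a, o; each is a nucleus, giving 2 syllables.
/a…o/ gap (V1→V2): cluster /fk/ — the longest permitted-onset suffix is /k/; onset = /k/, preceding coda = /f/.
So the parse is naf.ko.
The /f/ is in the coda of syllable 1 (/naf/).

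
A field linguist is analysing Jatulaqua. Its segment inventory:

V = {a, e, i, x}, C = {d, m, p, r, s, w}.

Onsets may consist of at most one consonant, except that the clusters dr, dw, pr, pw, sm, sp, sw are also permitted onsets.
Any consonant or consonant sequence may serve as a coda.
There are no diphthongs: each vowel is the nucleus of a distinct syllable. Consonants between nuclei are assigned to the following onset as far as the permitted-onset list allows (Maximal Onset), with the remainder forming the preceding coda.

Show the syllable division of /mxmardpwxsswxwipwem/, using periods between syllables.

Vowels present: x, a, x, x, i, e; each is a nucleus, giving 6 syllables.
V1 /x/ – V2 /a/: just /m/ — single C goes to the following onset.
V2 /a/ – V3 /x/: /rdpw/ splits as /rd/ + /pw/ (/pw/ is the longest suffix that is a licit onset).
V3 /x/ – V4 /x/: /ssw/; trying suffixes from longest down, /sw/ is the first permitted one, so coda /s/ | onset /sw/.
V4 /x/ – V5 /i/: /w/ → onset of the next syllable (single consonants are always licit onsets).
V5 /i/ – V6 /e/: /pw/ is a licit onset in full, so it all attaches to the next syllable.

mx.mard.pwxs.swx.wi.pwem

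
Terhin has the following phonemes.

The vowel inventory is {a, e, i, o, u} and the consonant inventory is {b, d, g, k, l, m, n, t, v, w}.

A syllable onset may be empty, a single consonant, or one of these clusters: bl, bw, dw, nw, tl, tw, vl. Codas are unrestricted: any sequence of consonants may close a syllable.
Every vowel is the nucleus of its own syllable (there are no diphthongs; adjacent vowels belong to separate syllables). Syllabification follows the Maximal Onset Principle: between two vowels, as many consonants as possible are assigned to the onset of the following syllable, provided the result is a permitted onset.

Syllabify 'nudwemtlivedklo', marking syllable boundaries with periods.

Vowels present: u, e, i, e, o; each is a nucleus, giving 5 syllables.
σ1/σ2 boundary: /dw/ — entire cluster is a permitted onset → onset /dw/, coda ∅.
σ2/σ3 boundary: /mtl/; trying suffixes from longest down, /tl/ is the first permitted one, so coda /m/ | onset /tl/.
σ3/σ4 boundary: /v/ → onset of the next syllable (single consonants are always licit onsets).
σ4/σ5 boundary: /dkl/ — longest licit onset from the right is /l/, leaving /dk/ as coda.

nu.dwem.tli.vedk.lo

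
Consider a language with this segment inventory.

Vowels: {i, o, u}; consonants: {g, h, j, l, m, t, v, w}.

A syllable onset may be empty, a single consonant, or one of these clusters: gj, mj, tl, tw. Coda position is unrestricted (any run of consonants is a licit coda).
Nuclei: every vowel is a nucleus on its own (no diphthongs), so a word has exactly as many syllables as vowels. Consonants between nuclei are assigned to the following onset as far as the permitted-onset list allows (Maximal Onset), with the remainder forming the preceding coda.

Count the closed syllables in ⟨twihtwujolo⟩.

Vowels present: i, u, o, o; each is a nucleus, giving 4 syllables.
V1 /i/ – V2 /u/: /htw/ splits as /h/ + /tw/ (/tw/ is the longest suffix that is a licit onset).
V2 /u/ – V3 /o/: just /j/ — single C goes to the following onset.
V3 /o/ – V4 /o/: just /l/ — single C goes to the following onset.
Result: twih.twu.jo.lo.
Classifying each syllable: /twih/ (closed), /twu/ (open), /jo/ (open), /lo/ (open).
Closed syllables: 1.

1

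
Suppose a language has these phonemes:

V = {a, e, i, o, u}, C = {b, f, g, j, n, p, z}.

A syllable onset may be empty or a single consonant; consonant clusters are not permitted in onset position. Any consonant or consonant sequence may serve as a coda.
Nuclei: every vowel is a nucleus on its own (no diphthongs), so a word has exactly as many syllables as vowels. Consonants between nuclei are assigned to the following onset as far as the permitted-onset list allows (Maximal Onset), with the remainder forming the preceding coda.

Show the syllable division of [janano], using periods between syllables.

ja.na.no

Vowels present: a, a, o; each is a nucleus, giving 3 syllables.
V1 /a/ – V2 /a/: just /n/ — single C goes to the following onset.
V2 /a/ – V3 /o/: /n/ is a single consonant, so it becomes the next onset.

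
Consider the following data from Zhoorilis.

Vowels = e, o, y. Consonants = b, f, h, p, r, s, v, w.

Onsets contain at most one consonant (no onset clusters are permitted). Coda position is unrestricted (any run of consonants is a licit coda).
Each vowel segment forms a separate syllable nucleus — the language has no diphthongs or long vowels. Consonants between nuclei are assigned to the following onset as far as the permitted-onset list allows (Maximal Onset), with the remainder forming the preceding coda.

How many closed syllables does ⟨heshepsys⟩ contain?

Vowels present: e, e, y; each is a nucleus, giving 3 syllables.
/e…e/ gap (V1→V2): /sh/; trying suffixes from longest down, /h/ is the first permitted one, so coda /s/ | onset /h/.
/e…y/ gap (V2→V3): /ps/ — longest licit onset from the right is /s/, leaving /p/ as coda.
Result: hes.hep.sys.
Classifying each syllable: /hes/ (closed), /hep/ (closed), /sys/ (closed).
Closed syllables: 3.

3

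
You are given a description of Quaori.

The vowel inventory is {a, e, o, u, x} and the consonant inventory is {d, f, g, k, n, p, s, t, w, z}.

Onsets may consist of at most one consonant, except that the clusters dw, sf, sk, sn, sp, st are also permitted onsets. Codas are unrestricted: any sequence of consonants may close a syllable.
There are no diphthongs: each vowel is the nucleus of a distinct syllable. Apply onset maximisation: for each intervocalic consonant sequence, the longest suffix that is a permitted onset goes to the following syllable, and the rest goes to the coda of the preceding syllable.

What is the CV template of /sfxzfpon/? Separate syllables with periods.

The vowels are x, o — 2 nuclei, so 2 syllables.
V1 /x/ – V2 /o/: /zfp/ splits as /zf/ + /p/ (/p/ is the longest suffix that is a licit onset).
Result: sfxzf.pon.
Mapping each syllable to C/V: /sfxzf/ → CCVCC, /pon/ → CVC.

CCVCC.CVC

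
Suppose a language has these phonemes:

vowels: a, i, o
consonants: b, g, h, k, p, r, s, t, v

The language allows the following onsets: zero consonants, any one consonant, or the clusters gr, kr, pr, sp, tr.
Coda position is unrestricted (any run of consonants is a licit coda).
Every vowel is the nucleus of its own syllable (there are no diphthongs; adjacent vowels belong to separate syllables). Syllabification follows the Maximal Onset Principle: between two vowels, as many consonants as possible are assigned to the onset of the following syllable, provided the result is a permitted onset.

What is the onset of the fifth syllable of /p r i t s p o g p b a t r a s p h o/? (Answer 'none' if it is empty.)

The vowels are i, o, a, a, o — 5 nuclei, so 5 syllables.
σ1/σ2 boundary: /tsp/ — longest licit onset from the right is /sp/, leaving /t/ as coda.
σ2/σ3 boundary: /gpb/ splits as /gp/ + /b/ (/b/ is the longest suffix that is a licit onset).
σ3/σ4 boundary: /tr/ is a licit onset in full, so it all attaches to the next syllable.
σ4/σ5 boundary: /sph/ — longest licit onset from the right is /h/, leaving /sp/ as coda.
Syllabification: prit.spogp.ba.trasp.ho.
Syllable 5 is /ho/: onset /h/, nucleus /o/, coda ∅.

h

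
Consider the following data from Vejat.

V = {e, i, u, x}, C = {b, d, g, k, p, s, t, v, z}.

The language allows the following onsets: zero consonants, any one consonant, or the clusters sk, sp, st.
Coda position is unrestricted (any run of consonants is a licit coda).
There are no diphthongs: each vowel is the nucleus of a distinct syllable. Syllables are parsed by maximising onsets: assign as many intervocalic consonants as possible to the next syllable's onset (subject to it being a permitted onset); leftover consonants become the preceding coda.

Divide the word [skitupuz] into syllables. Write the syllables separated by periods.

ski.tu.puz

The vowels are i, u, u — 3 nuclei, so 3 syllables.
σ1/σ2 boundary: just /t/ — single C goes to the following onset.
σ2/σ3 boundary: /p/ → onset of the next syllable (single consonants are always licit onsets).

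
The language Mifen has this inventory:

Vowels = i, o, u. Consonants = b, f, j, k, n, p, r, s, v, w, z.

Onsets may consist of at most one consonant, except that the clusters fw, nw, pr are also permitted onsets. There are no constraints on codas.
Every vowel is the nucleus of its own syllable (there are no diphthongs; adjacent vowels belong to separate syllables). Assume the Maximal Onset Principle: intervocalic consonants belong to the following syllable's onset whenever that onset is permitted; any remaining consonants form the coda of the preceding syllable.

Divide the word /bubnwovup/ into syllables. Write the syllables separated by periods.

Nuclei (vowels): u, o, u → 3 syllables.
Between /u/ (V1) and /o/ (V2): /bnw/ — longest licit onset from the right is /nw/, leaving /b/ as coda.
Between /o/ (V2) and /u/ (V3): just /v/ — single C goes to the following onset.

bub.nwo.vup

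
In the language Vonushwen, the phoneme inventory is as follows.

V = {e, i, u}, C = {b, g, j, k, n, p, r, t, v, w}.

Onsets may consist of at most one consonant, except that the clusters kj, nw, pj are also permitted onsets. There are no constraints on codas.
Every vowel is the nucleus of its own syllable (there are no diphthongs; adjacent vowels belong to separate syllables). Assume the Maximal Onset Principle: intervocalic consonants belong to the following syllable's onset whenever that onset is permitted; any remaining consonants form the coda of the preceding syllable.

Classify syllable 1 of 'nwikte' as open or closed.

The vowels are i, e — 2 nuclei, so 2 syllables.
σ1/σ2 boundary: cluster /kt/ — the longest permitted-onset suffix is /t/; onset = /t/, preceding coda = /k/.
So the parse is nwik.te.
Syllable 1 is /nwik/ with coda /k/, so it is closed.

closed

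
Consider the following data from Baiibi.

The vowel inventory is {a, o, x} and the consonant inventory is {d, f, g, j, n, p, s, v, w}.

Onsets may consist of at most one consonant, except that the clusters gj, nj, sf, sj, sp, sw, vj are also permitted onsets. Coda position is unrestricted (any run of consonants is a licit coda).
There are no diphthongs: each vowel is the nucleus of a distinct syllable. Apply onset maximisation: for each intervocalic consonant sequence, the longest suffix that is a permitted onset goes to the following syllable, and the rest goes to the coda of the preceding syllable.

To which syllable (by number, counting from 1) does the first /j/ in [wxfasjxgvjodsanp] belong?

The vowels are x, a, x, o, a — 5 nuclei, so 5 syllables.
/x…a/ gap (V1→V2): just /f/ — single C goes to the following onset.
/a…x/ gap (V2→V3): cluster /sj/ — /sj/ is itself a permitted onset, so the whole cluster goes right; preceding coda = ∅.
/x…o/ gap (V3→V4): /gvj/ — longest licit onset from the right is /vj/, leaving /g/ as coda.
/o…a/ gap (V4→V5): cluster /ds/ — the longest permitted-onset suffix is /s/; onset = /s/, preceding coda = /d/.
So the parse is wx.fa.sjxg.vjod.sanp.
The first /j/ is in the onset of syllable 3 (/sjxg/).

3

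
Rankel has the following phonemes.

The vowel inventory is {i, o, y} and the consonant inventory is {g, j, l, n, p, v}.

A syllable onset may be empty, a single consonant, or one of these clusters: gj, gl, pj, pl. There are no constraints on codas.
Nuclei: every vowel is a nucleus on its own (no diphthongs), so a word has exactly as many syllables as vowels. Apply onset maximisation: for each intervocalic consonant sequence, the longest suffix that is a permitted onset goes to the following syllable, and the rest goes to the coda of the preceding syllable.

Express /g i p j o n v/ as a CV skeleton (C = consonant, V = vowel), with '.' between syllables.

CV.CCVCC

Nuclei (vowels): i, o → 2 syllables.
Between /i/ (V1) and /o/ (V2): /pj/ is a licit onset in full, so it all attaches to the next syllable.
Result: gi.pjonv.
Mapping each syllable to C/V: /gi/ → CV, /pjonv/ → CCVCC.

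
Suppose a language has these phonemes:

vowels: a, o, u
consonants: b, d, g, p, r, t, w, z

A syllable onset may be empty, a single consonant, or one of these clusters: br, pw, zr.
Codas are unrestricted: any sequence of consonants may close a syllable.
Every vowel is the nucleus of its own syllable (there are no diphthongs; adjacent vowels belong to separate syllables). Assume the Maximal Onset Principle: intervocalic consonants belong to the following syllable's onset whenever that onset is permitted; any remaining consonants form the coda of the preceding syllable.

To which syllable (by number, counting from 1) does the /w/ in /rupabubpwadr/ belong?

4

Vowels present: u, a, u, a; each is a nucleus, giving 4 syllables.
/u…a/ gap (V1→V2): just /p/ — single C goes to the following onset.
/a…u/ gap (V2→V3): just /b/ — single C goes to the following onset.
/u…a/ gap (V3→V4): cluster /bpw/ — the longest permitted-onset suffix is /pw/; onset = /pw/, preceding coda = /b/.
Putting it together: ru.pa.bub.pwadr.
The /w/ is in the onset of syllable 4 (/pwadr/).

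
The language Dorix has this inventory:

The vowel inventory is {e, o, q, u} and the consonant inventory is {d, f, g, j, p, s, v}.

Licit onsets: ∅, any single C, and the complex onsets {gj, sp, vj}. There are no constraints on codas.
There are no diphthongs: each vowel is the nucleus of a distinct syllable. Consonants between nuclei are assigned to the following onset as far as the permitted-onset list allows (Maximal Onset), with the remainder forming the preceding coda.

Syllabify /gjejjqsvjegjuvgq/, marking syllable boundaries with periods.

Nuclei (vowels): e, q, e, u, q → 5 syllables.
/e…q/ gap (V1→V2): /jj/ splits as /j/ + /j/ (/j/ is the longest suffix that is a licit onset).
/q…e/ gap (V2→V3): cluster /svj/ — the longest permitted-onset suffix is /vj/; onset = /vj/, preceding coda = /s/.
/e…u/ gap (V3→V4): /gj/ — entire cluster is a permitted onset → onset /gj/, coda ∅.
/u…q/ gap (V4→V5): cluster /vg/ — the longest permitted-onset suffix is /g/; onset = /g/, preceding coda = /v/.

gjej.jqs.vje.gjuv.gq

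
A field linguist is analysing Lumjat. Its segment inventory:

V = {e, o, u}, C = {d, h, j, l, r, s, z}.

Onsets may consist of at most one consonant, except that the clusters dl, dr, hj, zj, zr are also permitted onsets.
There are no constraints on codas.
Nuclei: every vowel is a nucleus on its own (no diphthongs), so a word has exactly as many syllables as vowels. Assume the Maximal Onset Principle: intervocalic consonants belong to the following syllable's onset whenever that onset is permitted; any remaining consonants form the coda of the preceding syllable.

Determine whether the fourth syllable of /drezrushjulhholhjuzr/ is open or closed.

The vowels are e, u, u, o, u — 5 nuclei, so 5 syllables.
V1 /e/ – V2 /u/: /zr/ is a licit onset in full, so it all attaches to the next syllable.
V2 /u/ – V3 /u/: /shj/; trying suffixes from longest down, /hj/ is the first permitted one, so coda /s/ | onset /hj/.
V3 /u/ – V4 /o/: /lhh/; trying suffixes from longest down, /h/ is the first permitted one, so coda /lh/ | onset /h/.
V4 /o/ – V5 /u/: /lhj/ — longest licit onset from the right is /hj/, leaving /l/ as coda.
Result: dre.zrus.hjulh.hol.hjuzr.
Syllable 4 is /hol/ with coda /l/, so it is closed.

closed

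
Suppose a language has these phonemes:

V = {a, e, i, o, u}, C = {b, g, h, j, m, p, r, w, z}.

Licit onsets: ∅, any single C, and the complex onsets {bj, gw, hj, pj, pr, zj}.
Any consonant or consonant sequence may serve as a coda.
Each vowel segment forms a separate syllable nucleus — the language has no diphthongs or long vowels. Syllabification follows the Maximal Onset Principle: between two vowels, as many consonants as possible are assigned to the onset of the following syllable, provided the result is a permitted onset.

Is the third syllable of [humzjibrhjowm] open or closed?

closed

The vowels are u, i, o — 3 nuclei, so 3 syllables.
V1 /u/ – V2 /i/: /mzj/; trying suffixes from longest down, /zj/ is the first permitted one, so coda /m/ | onset /zj/.
V2 /i/ – V3 /o/: cluster /brhj/ — the longest permitted-onset suffix is /hj/; onset = /hj/, preceding coda = /br/.
So the parse is hum.zjibr.hjowm.
Syllable 3 is /hjowm/ with coda /wm/, so it is closed.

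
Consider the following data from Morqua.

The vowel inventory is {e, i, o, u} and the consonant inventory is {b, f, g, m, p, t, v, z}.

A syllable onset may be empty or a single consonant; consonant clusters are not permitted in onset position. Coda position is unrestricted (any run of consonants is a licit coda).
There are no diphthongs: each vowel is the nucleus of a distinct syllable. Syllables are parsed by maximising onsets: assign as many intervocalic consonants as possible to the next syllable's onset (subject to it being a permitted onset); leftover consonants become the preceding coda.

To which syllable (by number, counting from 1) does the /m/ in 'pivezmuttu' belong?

3

Nuclei (vowels): i, e, u, u → 4 syllables.
V1 /i/ – V2 /e/: /v/ → onset of the next syllable (single consonants are always licit onsets).
V2 /e/ – V3 /u/: /zm/; trying suffixes from longest down, /m/ is the first permitted one, so coda /z/ | onset /m/.
V3 /u/ – V4 /u/: /tt/; trying suffixes from longest down, /t/ is the first permitted one, so coda /t/ | onset /t/.
Putting it together: pi.vez.mut.tu.
The /m/ is in the onset of syllable 3 (/mut/).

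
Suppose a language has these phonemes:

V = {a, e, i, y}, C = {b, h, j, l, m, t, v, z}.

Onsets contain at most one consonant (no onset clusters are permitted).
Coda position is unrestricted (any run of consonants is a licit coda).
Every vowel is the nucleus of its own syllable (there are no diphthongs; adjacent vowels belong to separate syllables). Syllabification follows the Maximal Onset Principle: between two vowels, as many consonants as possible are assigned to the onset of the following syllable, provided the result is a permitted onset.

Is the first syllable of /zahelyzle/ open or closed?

open

Nuclei (vowels): a, e, y, e → 4 syllables.
V1 /a/ – V2 /e/: /h/ → onset of the next syllable (single consonants are always licit onsets).
V2 /e/ – V3 /y/: /l/ → onset of the next syllable (single consonants are always licit onsets).
V3 /y/ – V4 /e/: cluster /zl/ — the longest permitted-onset suffix is /l/; onset = /l/, preceding coda = /z/.
So the parse is za.he.lyz.le.
Syllable 1 is /za/; it ends in its nucleus with no coda, so it is open.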